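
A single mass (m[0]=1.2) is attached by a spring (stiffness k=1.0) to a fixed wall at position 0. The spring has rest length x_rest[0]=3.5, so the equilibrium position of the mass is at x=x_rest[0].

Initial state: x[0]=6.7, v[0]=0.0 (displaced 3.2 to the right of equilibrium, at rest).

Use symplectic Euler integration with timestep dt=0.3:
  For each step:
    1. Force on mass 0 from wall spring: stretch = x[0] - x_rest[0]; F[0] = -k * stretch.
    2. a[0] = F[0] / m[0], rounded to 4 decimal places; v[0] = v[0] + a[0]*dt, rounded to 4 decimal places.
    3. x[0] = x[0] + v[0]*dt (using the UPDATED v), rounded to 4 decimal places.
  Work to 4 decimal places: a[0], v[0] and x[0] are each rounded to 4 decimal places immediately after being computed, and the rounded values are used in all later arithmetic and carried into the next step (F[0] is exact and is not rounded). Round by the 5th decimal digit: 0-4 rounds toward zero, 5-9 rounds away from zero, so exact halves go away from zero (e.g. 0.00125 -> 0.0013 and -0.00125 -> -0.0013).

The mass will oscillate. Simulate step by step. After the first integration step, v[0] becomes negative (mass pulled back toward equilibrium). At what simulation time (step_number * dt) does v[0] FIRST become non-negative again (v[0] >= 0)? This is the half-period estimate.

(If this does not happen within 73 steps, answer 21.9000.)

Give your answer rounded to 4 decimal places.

Answer: 3.6000

Derivation:
Step 0: x=[6.7000] v=[0.0000]
Step 1: x=[6.4600] v=[-0.8000]
Step 2: x=[5.9980] v=[-1.5400]
Step 3: x=[5.3487] v=[-2.1645]
Step 4: x=[4.5607] v=[-2.6267]
Step 5: x=[3.6931] v=[-2.8919]
Step 6: x=[2.8110] v=[-2.9402]
Step 7: x=[1.9806] v=[-2.7679]
Step 8: x=[1.2642] v=[-2.3880]
Step 9: x=[0.7155] v=[-1.8290]
Step 10: x=[0.3756] v=[-1.1329]
Step 11: x=[0.2701] v=[-0.3518]
Step 12: x=[0.4068] v=[0.4557]
First v>=0 after going negative at step 12, time=3.6000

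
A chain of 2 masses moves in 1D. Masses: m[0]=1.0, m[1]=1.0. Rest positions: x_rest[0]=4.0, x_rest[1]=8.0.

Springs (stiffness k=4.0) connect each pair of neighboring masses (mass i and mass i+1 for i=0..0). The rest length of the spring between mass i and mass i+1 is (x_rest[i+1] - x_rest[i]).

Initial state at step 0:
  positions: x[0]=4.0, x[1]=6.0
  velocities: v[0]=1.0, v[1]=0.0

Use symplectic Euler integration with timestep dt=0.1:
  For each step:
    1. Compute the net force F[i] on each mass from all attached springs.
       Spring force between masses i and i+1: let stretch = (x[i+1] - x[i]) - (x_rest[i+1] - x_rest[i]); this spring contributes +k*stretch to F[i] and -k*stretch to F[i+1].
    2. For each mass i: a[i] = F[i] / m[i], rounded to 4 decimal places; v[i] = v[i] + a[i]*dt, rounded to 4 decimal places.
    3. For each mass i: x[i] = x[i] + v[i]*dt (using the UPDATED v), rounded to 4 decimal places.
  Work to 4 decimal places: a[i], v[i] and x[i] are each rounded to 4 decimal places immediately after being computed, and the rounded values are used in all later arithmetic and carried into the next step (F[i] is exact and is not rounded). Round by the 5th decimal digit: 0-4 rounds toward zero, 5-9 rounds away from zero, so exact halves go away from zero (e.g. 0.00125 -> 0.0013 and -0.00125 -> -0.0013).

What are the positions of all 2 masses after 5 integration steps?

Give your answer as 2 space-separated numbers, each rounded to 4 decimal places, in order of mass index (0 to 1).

Answer: 3.4366 7.0635

Derivation:
Step 0: x=[4.0000 6.0000] v=[1.0000 0.0000]
Step 1: x=[4.0200 6.0800] v=[0.2000 0.8000]
Step 2: x=[3.9624 6.2376] v=[-0.5760 1.5760]
Step 3: x=[3.8358 6.4642] v=[-1.2659 2.2659]
Step 4: x=[3.6544 6.7457] v=[-1.8145 2.8145]
Step 5: x=[3.4366 7.0635] v=[-2.1780 3.1780]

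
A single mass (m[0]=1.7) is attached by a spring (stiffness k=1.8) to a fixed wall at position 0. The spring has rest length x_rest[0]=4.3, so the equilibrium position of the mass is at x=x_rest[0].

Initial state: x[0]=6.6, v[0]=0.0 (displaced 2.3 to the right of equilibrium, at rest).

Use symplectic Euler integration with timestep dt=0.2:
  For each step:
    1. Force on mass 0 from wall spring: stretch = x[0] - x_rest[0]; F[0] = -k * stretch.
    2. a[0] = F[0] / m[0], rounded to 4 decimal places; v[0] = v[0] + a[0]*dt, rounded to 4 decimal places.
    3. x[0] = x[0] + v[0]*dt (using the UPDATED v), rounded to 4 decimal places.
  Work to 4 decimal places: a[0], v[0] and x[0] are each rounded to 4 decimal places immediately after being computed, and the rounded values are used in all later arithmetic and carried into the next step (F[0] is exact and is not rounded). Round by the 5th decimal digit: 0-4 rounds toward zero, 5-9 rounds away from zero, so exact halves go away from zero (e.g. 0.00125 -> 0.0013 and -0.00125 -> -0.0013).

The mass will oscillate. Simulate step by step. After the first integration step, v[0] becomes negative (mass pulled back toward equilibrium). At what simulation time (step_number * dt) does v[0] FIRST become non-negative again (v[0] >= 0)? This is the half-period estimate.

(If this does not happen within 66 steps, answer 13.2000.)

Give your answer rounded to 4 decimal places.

Step 0: x=[6.6000] v=[0.0000]
Step 1: x=[6.5026] v=[-0.4871]
Step 2: x=[6.3119] v=[-0.9535]
Step 3: x=[6.0360] v=[-1.3795]
Step 4: x=[5.6866] v=[-1.7471]
Step 5: x=[5.2785] v=[-2.0407]
Step 6: x=[4.8289] v=[-2.2479]
Step 7: x=[4.3569] v=[-2.3599]
Step 8: x=[3.8825] v=[-2.3719]
Step 9: x=[3.4258] v=[-2.2835]
Step 10: x=[3.0061] v=[-2.0984]
Step 11: x=[2.6412] v=[-1.8244]
Step 12: x=[2.3466] v=[-1.4731]
Step 13: x=[2.1347] v=[-1.0594]
Step 14: x=[2.0145] v=[-0.6009]
Step 15: x=[1.9911] v=[-0.1169]
Step 16: x=[2.0655] v=[0.3720]
First v>=0 after going negative at step 16, time=3.2000

Answer: 3.2000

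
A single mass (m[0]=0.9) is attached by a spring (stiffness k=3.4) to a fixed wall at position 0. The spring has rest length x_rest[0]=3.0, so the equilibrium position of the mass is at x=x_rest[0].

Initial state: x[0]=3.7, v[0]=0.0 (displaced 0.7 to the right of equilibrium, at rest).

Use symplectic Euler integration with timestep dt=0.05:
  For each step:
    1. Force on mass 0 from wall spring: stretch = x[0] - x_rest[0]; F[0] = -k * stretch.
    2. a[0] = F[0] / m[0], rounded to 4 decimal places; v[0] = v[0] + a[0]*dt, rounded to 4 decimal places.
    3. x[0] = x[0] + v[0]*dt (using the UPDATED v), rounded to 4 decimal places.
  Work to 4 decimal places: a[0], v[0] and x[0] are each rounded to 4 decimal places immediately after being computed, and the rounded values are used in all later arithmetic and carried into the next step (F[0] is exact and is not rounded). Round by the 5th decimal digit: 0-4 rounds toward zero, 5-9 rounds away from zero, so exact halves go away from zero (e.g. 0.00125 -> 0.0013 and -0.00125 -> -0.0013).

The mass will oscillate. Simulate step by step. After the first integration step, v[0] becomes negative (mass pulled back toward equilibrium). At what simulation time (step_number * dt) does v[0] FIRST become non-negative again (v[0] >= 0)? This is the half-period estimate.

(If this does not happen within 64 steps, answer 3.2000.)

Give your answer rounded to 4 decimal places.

Step 0: x=[3.7000] v=[0.0000]
Step 1: x=[3.6934] v=[-0.1322]
Step 2: x=[3.6802] v=[-0.2632]
Step 3: x=[3.6606] v=[-0.3917]
Step 4: x=[3.6348] v=[-0.5165]
Step 5: x=[3.6030] v=[-0.6364]
Step 6: x=[3.5655] v=[-0.7503]
Step 7: x=[3.5226] v=[-0.8571]
Step 8: x=[3.4748] v=[-0.9558]
Step 9: x=[3.4225] v=[-1.0455]
Step 10: x=[3.3662] v=[-1.1253]
Step 11: x=[3.3065] v=[-1.1945]
Step 12: x=[3.2439] v=[-1.2524]
Step 13: x=[3.1790] v=[-1.2985]
Step 14: x=[3.1124] v=[-1.3323]
Step 15: x=[3.0447] v=[-1.3535]
Step 16: x=[2.9766] v=[-1.3619]
Step 17: x=[2.9087] v=[-1.3575]
Step 18: x=[2.8417] v=[-1.3403]
Step 19: x=[2.7762] v=[-1.3104]
Step 20: x=[2.7128] v=[-1.2681]
Step 21: x=[2.6521] v=[-1.2139]
Step 22: x=[2.5947] v=[-1.1482]
Step 23: x=[2.5411] v=[-1.0716]
Step 24: x=[2.4919] v=[-0.9849]
Step 25: x=[2.4475] v=[-0.8889]
Step 26: x=[2.4083] v=[-0.7845]
Step 27: x=[2.3747] v=[-0.6727]
Step 28: x=[2.3470] v=[-0.5546]
Step 29: x=[2.3254] v=[-0.4313]
Step 30: x=[2.3102] v=[-0.3039]
Step 31: x=[2.3015] v=[-0.1736]
Step 32: x=[2.2994] v=[-0.0417]
Step 33: x=[2.3039] v=[0.0906]
First v>=0 after going negative at step 33, time=1.6500

Answer: 1.6500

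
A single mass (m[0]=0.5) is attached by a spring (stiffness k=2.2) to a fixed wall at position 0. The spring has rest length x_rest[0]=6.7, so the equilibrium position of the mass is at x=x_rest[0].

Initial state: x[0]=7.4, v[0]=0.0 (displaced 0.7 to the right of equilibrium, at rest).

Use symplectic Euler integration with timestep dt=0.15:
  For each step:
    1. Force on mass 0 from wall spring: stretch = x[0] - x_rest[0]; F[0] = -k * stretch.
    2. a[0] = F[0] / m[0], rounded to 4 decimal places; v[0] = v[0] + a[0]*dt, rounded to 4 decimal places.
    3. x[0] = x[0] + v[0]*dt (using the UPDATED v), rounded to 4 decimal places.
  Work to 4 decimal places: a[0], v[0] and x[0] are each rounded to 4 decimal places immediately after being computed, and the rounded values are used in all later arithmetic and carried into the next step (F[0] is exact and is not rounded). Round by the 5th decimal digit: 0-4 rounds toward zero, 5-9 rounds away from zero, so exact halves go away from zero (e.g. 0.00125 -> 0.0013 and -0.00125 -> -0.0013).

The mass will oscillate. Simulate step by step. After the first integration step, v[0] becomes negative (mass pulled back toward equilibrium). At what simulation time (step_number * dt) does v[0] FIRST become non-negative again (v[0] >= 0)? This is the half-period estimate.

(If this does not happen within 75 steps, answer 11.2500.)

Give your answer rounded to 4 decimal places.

Step 0: x=[7.4000] v=[0.0000]
Step 1: x=[7.3307] v=[-0.4620]
Step 2: x=[7.1990] v=[-0.8783]
Step 3: x=[7.0179] v=[-1.2076]
Step 4: x=[6.8053] v=[-1.4174]
Step 5: x=[6.5823] v=[-1.4869]
Step 6: x=[6.3709] v=[-1.4092]
Step 7: x=[6.1921] v=[-1.1920]
Step 8: x=[6.0636] v=[-0.8568]
Step 9: x=[5.9981] v=[-0.4368]
Step 10: x=[6.0021] v=[0.0265]
First v>=0 after going negative at step 10, time=1.5000

Answer: 1.5000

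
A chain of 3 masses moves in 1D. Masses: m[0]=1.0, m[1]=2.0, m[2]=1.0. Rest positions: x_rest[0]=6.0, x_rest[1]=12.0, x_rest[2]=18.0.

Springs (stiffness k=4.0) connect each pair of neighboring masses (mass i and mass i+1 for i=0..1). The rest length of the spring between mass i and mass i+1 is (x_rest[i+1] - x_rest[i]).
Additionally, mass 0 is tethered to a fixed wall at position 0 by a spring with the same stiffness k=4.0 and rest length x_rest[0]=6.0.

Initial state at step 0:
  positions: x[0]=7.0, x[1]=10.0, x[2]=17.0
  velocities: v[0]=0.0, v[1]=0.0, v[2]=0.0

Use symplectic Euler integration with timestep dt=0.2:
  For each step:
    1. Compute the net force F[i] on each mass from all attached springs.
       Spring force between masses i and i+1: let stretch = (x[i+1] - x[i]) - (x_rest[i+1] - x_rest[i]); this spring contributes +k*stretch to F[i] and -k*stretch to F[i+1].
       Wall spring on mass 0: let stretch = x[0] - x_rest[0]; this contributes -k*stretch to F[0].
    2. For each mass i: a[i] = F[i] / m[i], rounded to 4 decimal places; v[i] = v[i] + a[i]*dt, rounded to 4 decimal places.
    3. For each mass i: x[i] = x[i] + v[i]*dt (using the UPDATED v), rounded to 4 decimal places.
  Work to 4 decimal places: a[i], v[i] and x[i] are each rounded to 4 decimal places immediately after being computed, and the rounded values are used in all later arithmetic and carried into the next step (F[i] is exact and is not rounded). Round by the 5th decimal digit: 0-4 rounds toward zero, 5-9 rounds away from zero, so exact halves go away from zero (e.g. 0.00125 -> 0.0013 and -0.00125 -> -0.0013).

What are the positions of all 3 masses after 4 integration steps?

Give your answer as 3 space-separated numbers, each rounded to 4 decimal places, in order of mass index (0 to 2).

Answer: 3.7768 11.7697 16.3491

Derivation:
Step 0: x=[7.0000 10.0000 17.0000] v=[0.0000 0.0000 0.0000]
Step 1: x=[6.3600 10.3200 16.8400] v=[-3.2000 1.6000 -0.8000]
Step 2: x=[5.3360 10.8448 16.5968] v=[-5.1200 2.6240 -1.2160]
Step 3: x=[4.3396 11.3891 16.3933] v=[-4.9818 2.7213 -1.0176]
Step 4: x=[3.7768 11.7697 16.3491] v=[-2.8139 1.9032 -0.2210]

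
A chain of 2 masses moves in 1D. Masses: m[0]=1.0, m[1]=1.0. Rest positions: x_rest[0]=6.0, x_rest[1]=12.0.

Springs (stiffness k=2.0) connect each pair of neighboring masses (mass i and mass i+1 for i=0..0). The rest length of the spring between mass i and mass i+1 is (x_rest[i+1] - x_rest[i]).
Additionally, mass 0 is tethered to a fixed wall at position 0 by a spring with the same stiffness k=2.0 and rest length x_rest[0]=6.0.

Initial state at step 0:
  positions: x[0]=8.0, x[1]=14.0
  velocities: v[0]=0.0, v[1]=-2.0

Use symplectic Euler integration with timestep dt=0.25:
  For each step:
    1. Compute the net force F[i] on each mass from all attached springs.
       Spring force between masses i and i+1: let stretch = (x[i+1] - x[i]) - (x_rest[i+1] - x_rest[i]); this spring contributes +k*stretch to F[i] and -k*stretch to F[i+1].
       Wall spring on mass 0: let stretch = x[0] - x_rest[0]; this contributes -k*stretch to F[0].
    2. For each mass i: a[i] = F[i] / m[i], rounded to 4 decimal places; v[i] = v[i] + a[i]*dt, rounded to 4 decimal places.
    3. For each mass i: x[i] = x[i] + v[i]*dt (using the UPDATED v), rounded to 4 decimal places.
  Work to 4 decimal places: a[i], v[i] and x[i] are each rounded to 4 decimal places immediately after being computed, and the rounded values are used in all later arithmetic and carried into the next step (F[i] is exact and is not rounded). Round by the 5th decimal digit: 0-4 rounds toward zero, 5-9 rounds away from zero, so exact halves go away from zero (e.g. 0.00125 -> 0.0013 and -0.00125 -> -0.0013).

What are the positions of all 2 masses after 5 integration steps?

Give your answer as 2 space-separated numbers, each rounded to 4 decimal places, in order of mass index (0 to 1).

Answer: 5.1279 11.6598

Derivation:
Step 0: x=[8.0000 14.0000] v=[0.0000 -2.0000]
Step 1: x=[7.7500 13.5000] v=[-1.0000 -2.0000]
Step 2: x=[7.2500 13.0313] v=[-2.0000 -1.8750]
Step 3: x=[6.5664 12.5899] v=[-2.7344 -1.7657]
Step 4: x=[5.8149 12.1455] v=[-3.0059 -1.7775]
Step 5: x=[5.1279 11.6598] v=[-2.7481 -1.9428]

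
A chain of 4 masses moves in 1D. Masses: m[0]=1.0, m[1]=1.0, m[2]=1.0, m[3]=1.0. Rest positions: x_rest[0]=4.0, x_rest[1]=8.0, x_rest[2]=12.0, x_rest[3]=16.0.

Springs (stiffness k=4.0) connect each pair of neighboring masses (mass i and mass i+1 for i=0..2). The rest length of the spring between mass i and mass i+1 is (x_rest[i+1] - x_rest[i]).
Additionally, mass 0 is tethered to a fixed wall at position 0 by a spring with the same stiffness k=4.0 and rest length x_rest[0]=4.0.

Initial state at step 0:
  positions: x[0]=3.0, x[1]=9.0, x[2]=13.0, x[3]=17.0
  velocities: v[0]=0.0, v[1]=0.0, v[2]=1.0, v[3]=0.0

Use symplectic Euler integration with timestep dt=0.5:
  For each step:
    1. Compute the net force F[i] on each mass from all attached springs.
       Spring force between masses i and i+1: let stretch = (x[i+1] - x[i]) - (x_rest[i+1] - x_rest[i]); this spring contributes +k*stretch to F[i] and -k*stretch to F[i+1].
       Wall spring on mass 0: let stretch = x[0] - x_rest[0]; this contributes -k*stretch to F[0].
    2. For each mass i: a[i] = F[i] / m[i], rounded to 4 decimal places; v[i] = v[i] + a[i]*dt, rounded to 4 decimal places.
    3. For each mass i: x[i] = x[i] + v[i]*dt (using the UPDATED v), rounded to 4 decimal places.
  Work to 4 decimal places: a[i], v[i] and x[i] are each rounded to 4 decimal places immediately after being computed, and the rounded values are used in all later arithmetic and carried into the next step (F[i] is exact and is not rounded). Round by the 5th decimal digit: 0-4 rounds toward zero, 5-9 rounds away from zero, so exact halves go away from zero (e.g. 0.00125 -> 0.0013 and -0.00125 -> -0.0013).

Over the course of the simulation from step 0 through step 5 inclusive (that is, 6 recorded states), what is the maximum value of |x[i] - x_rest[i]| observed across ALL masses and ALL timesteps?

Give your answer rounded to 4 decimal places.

Step 0: x=[3.0000 9.0000 13.0000 17.0000] v=[0.0000 0.0000 1.0000 0.0000]
Step 1: x=[6.0000 7.0000 13.5000 17.0000] v=[6.0000 -4.0000 1.0000 0.0000]
Step 2: x=[4.0000 10.5000 11.0000 17.5000] v=[-4.0000 7.0000 -5.0000 1.0000]
Step 3: x=[4.5000 8.0000 14.5000 15.5000] v=[1.0000 -5.0000 7.0000 -4.0000]
Step 4: x=[4.0000 8.5000 12.5000 16.5000] v=[-1.0000 1.0000 -4.0000 2.0000]
Step 5: x=[4.0000 8.5000 10.5000 17.5000] v=[0.0000 0.0000 -4.0000 2.0000]
Max displacement = 2.5000

Answer: 2.5000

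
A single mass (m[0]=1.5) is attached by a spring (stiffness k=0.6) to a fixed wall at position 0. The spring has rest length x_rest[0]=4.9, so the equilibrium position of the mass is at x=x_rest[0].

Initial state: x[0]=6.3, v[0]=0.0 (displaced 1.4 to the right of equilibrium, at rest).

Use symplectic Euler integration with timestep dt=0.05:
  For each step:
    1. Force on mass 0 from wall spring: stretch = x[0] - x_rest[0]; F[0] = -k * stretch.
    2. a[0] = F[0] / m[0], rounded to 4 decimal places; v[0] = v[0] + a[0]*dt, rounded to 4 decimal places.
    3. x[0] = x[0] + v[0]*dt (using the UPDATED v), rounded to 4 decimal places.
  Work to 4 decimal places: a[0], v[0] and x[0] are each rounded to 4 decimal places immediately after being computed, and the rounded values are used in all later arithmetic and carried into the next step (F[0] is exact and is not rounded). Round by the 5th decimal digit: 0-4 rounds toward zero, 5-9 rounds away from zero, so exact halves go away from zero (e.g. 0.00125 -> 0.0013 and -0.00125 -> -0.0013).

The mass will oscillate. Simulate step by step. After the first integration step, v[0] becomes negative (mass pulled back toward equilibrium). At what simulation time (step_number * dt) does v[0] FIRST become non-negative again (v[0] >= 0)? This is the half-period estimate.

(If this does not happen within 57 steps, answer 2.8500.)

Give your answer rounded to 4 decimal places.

Answer: 2.8500

Derivation:
Step 0: x=[6.3000] v=[0.0000]
Step 1: x=[6.2986] v=[-0.0280]
Step 2: x=[6.2958] v=[-0.0560]
Step 3: x=[6.2916] v=[-0.0839]
Step 4: x=[6.2860] v=[-0.1117]
Step 5: x=[6.2790] v=[-0.1394]
Step 6: x=[6.2707] v=[-0.1670]
Step 7: x=[6.2610] v=[-0.1944]
Step 8: x=[6.2499] v=[-0.2216]
Step 9: x=[6.2375] v=[-0.2486]
Step 10: x=[6.2237] v=[-0.2754]
Step 11: x=[6.2086] v=[-0.3019]
Step 12: x=[6.1922] v=[-0.3281]
Step 13: x=[6.1745] v=[-0.3539]
Step 14: x=[6.1555] v=[-0.3794]
Step 15: x=[6.1353] v=[-0.4045]
Step 16: x=[6.1138] v=[-0.4292]
Step 17: x=[6.0911] v=[-0.4535]
Step 18: x=[6.0672] v=[-0.4773]
Step 19: x=[6.0422] v=[-0.5006]
Step 20: x=[6.0160] v=[-0.5234]
Step 21: x=[5.9887] v=[-0.5457]
Step 22: x=[5.9603] v=[-0.5675]
Step 23: x=[5.9309] v=[-0.5887]
Step 24: x=[5.9004] v=[-0.6093]
Step 25: x=[5.8689] v=[-0.6293]
Step 26: x=[5.8365] v=[-0.6487]
Step 27: x=[5.8031] v=[-0.6674]
Step 28: x=[5.7688] v=[-0.6855]
Step 29: x=[5.7337] v=[-0.7029]
Step 30: x=[5.6977] v=[-0.7196]
Step 31: x=[5.6609] v=[-0.7356]
Step 32: x=[5.6234] v=[-0.7508]
Step 33: x=[5.5851] v=[-0.7653]
Step 34: x=[5.5462] v=[-0.7790]
Step 35: x=[5.5066] v=[-0.7919]
Step 36: x=[5.4664] v=[-0.8040]
Step 37: x=[5.4256] v=[-0.8153]
Step 38: x=[5.3843] v=[-0.8258]
Step 39: x=[5.3425] v=[-0.8355]
Step 40: x=[5.3003] v=[-0.8444]
Step 41: x=[5.2577] v=[-0.8524]
Step 42: x=[5.2147] v=[-0.8596]
Step 43: x=[5.1714] v=[-0.8659]
Step 44: x=[5.1278] v=[-0.8713]
Step 45: x=[5.0840] v=[-0.8759]
Step 46: x=[5.0400] v=[-0.8796]
Step 47: x=[4.9959] v=[-0.8824]
Step 48: x=[4.9517] v=[-0.8843]
Step 49: x=[4.9074] v=[-0.8853]
Step 50: x=[4.8631] v=[-0.8855]
Step 51: x=[4.8189] v=[-0.8848]
Step 52: x=[4.7747] v=[-0.8832]
Step 53: x=[4.7307] v=[-0.8807]
Step 54: x=[4.6868] v=[-0.8773]
Step 55: x=[4.6432] v=[-0.8730]
Step 56: x=[4.5998] v=[-0.8679]
Step 57: x=[4.5567] v=[-0.8619]
v[0] did not become non-negative within 57 steps; using fallback time=2.8500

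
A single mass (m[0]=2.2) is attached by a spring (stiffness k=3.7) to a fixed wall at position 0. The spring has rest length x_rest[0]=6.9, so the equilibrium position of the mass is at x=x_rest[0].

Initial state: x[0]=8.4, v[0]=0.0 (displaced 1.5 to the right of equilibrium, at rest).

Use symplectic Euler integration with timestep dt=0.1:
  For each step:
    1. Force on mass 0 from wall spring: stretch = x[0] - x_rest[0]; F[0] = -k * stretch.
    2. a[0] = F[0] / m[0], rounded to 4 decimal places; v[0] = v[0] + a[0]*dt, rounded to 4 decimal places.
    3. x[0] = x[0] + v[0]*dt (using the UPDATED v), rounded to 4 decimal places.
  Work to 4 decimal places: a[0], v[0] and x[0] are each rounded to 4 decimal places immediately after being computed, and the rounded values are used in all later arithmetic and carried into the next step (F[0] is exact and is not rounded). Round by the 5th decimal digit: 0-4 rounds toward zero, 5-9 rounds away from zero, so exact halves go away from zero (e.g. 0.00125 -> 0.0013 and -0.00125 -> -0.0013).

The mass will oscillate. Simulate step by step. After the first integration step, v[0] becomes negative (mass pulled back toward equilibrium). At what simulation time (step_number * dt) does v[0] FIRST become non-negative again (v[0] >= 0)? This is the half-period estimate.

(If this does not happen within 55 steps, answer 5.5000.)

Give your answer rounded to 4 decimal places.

Answer: 2.5000

Derivation:
Step 0: x=[8.4000] v=[0.0000]
Step 1: x=[8.3748] v=[-0.2523]
Step 2: x=[8.3248] v=[-0.5003]
Step 3: x=[8.2508] v=[-0.7399]
Step 4: x=[8.1541] v=[-0.9671]
Step 5: x=[8.0363] v=[-1.1780]
Step 6: x=[7.8994] v=[-1.3691]
Step 7: x=[7.7457] v=[-1.5372]
Step 8: x=[7.5778] v=[-1.6794]
Step 9: x=[7.3985] v=[-1.7934]
Step 10: x=[7.2108] v=[-1.8772]
Step 11: x=[7.0179] v=[-1.9295]
Step 12: x=[6.8230] v=[-1.9493]
Step 13: x=[6.6294] v=[-1.9364]
Step 14: x=[6.4403] v=[-1.8909]
Step 15: x=[6.2589] v=[-1.8136]
Step 16: x=[6.0883] v=[-1.7058]
Step 17: x=[5.9314] v=[-1.5693]
Step 18: x=[5.7908] v=[-1.4064]
Step 19: x=[5.6688] v=[-1.2199]
Step 20: x=[5.5675] v=[-1.0128]
Step 21: x=[5.4886] v=[-0.7887]
Step 22: x=[5.4335] v=[-0.5513]
Step 23: x=[5.4030] v=[-0.3047]
Step 24: x=[5.3977] v=[-0.0529]
Step 25: x=[5.4177] v=[0.1998]
First v>=0 after going negative at step 25, time=2.5000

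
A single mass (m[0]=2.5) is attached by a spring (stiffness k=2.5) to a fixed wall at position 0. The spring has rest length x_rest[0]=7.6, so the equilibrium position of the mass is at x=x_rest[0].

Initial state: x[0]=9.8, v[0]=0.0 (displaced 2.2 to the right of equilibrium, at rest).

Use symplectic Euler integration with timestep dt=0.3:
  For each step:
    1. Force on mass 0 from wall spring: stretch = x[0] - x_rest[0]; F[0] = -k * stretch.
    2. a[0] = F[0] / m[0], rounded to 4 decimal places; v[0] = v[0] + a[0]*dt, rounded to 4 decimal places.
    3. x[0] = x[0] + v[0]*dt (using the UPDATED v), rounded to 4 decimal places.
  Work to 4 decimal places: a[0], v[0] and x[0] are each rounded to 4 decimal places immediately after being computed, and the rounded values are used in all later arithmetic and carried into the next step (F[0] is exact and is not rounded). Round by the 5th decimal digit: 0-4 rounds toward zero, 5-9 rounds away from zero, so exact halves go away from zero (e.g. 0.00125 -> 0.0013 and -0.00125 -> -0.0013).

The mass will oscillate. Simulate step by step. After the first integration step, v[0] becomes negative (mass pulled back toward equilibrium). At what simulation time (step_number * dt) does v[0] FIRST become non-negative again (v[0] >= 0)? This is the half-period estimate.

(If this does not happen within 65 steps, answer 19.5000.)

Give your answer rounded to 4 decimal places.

Step 0: x=[9.8000] v=[0.0000]
Step 1: x=[9.6020] v=[-0.6600]
Step 2: x=[9.2238] v=[-1.2606]
Step 3: x=[8.6995] v=[-1.7477]
Step 4: x=[8.0762] v=[-2.0776]
Step 5: x=[7.4101] v=[-2.2205]
Step 6: x=[6.7611] v=[-2.1635]
Step 7: x=[6.1876] v=[-1.9118]
Step 8: x=[5.7412] v=[-1.4881]
Step 9: x=[5.4621] v=[-0.9305]
Step 10: x=[5.3754] v=[-0.2891]
Step 11: x=[5.4889] v=[0.3783]
First v>=0 after going negative at step 11, time=3.3000

Answer: 3.3000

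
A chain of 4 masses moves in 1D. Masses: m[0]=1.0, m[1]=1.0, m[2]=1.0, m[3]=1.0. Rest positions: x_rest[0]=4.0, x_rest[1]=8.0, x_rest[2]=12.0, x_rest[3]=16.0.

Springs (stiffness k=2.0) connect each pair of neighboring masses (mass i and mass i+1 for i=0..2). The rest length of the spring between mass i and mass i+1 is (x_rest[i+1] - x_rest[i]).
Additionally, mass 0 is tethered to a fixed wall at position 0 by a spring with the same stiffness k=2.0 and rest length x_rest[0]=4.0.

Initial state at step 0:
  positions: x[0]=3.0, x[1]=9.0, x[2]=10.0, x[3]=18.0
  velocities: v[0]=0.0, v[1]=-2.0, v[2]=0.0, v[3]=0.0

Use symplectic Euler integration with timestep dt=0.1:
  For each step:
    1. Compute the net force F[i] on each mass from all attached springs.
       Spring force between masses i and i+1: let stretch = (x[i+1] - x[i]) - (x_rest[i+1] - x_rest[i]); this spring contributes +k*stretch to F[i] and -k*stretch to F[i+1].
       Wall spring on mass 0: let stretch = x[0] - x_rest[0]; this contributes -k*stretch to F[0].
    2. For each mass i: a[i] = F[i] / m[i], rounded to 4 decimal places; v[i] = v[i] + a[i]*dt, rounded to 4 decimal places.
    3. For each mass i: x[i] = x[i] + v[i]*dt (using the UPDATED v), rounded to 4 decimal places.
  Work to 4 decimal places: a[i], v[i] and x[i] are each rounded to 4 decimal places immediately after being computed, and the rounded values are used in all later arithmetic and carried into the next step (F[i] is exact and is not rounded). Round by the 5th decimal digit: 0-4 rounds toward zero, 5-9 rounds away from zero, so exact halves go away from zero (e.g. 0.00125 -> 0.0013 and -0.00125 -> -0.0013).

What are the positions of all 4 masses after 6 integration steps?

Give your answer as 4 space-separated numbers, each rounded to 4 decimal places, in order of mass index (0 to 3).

Step 0: x=[3.0000 9.0000 10.0000 18.0000] v=[0.0000 -2.0000 0.0000 0.0000]
Step 1: x=[3.0600 8.7000 10.1400 17.9200] v=[0.6000 -3.0000 1.4000 -0.8000]
Step 2: x=[3.1716 8.3160 10.4068 17.7644] v=[1.1160 -3.8400 2.6680 -1.5560]
Step 3: x=[3.3227 7.8709 10.7789 17.5417] v=[1.5106 -4.4507 3.7214 -2.2275]
Step 4: x=[3.4983 7.3930 11.2281 17.2637] v=[1.7557 -4.7787 4.4924 -2.7801]
Step 5: x=[3.6818 6.9139 11.7214 16.9450] v=[1.8350 -4.7906 4.9325 -3.1872]
Step 6: x=[3.8563 6.4664 12.2230 16.6018] v=[1.7451 -4.4755 5.0157 -3.4319]

Answer: 3.8563 6.4664 12.2230 16.6018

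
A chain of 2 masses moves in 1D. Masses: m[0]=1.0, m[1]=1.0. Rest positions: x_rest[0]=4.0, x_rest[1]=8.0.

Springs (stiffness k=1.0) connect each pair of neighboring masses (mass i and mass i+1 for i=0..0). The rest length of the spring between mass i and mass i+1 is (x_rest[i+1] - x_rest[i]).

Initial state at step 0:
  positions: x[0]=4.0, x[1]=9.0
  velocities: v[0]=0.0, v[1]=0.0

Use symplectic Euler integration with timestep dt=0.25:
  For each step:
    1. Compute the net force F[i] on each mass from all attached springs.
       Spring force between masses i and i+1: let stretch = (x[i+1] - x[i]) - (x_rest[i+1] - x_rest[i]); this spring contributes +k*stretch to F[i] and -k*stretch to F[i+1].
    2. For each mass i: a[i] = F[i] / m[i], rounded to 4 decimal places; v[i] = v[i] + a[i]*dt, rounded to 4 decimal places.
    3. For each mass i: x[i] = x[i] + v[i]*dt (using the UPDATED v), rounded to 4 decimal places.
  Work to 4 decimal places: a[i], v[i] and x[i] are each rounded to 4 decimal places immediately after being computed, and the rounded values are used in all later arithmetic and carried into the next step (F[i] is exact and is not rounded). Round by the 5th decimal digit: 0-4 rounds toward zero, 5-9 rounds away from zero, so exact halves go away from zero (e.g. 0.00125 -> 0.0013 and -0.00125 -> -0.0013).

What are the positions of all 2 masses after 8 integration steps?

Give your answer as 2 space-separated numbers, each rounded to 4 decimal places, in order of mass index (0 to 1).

Step 0: x=[4.0000 9.0000] v=[0.0000 0.0000]
Step 1: x=[4.0625 8.9375] v=[0.2500 -0.2500]
Step 2: x=[4.1797 8.8203] v=[0.4688 -0.4688]
Step 3: x=[4.3370 8.6631] v=[0.6290 -0.6290]
Step 4: x=[4.5146 8.4855] v=[0.7105 -0.7105]
Step 5: x=[4.6904 8.3097] v=[0.7032 -0.7032]
Step 6: x=[4.8424 8.1577] v=[0.6080 -0.6080]
Step 7: x=[4.9516 8.0485] v=[0.4368 -0.4368]
Step 8: x=[5.0044 7.9958] v=[0.2110 -0.2110]

Answer: 5.0044 7.9958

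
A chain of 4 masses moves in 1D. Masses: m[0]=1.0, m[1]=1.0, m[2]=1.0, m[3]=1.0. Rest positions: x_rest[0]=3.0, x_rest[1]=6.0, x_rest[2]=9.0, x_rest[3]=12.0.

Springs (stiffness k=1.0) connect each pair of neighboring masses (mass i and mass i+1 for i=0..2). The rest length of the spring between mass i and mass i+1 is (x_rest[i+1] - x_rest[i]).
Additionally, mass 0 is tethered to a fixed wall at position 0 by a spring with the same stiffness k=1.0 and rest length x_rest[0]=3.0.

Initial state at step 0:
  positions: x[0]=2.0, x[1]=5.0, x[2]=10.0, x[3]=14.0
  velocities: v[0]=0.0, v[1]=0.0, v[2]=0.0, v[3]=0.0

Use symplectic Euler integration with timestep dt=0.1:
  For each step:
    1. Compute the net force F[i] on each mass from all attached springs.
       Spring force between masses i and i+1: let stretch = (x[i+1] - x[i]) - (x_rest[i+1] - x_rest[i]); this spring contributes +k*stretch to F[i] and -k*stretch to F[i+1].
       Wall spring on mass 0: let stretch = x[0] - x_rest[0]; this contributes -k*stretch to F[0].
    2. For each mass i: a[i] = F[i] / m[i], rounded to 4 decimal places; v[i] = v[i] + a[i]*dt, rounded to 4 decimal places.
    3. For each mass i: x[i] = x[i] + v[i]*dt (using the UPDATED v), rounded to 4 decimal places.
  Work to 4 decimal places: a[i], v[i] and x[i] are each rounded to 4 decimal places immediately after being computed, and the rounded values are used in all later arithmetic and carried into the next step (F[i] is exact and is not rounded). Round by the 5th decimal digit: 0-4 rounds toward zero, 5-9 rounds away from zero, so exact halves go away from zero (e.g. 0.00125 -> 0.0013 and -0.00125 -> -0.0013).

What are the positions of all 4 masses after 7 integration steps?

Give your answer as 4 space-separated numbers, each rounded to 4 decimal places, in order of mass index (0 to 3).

Step 0: x=[2.0000 5.0000 10.0000 14.0000] v=[0.0000 0.0000 0.0000 0.0000]
Step 1: x=[2.0100 5.0200 9.9900 13.9900] v=[0.1000 0.2000 -0.1000 -0.1000]
Step 2: x=[2.0300 5.0596 9.9703 13.9700] v=[0.2000 0.3960 -0.1970 -0.2000]
Step 3: x=[2.0600 5.1180 9.9415 13.9400] v=[0.3000 0.5841 -0.2881 -0.3000]
Step 4: x=[2.1000 5.1941 9.9044 13.9000] v=[0.3998 0.7607 -0.3706 -0.3999]
Step 5: x=[2.1499 5.2863 9.8602 13.8501] v=[0.4992 0.9223 -0.4421 -0.4995]
Step 6: x=[2.2097 5.3929 9.8102 13.7903] v=[0.5979 1.0661 -0.5005 -0.5985]
Step 7: x=[2.2792 5.5119 9.7558 13.7207] v=[0.6953 1.1895 -0.5442 -0.6965]

Answer: 2.2792 5.5119 9.7558 13.7207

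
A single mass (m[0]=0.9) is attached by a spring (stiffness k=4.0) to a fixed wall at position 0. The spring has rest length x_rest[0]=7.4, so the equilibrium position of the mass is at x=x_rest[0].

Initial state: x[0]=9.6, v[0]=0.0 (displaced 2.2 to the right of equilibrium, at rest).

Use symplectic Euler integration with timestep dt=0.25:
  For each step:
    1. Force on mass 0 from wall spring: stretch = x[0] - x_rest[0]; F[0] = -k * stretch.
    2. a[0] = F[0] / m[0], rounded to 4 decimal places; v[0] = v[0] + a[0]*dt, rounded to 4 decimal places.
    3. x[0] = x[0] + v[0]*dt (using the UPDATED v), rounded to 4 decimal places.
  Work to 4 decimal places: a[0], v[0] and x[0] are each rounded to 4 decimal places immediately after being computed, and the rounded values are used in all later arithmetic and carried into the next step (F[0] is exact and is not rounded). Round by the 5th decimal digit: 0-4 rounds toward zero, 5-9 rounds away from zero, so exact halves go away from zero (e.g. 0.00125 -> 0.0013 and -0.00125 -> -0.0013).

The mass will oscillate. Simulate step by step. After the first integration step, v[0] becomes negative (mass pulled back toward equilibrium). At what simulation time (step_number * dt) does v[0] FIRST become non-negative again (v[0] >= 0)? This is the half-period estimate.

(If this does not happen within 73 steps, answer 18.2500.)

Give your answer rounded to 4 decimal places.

Step 0: x=[9.6000] v=[0.0000]
Step 1: x=[8.9889] v=[-2.4445]
Step 2: x=[7.9364] v=[-4.2100]
Step 3: x=[6.7349] v=[-4.8060]
Step 4: x=[5.7182] v=[-4.0670]
Step 5: x=[5.1686] v=[-2.1983]
Step 6: x=[5.2389] v=[0.2810]
First v>=0 after going negative at step 6, time=1.5000

Answer: 1.5000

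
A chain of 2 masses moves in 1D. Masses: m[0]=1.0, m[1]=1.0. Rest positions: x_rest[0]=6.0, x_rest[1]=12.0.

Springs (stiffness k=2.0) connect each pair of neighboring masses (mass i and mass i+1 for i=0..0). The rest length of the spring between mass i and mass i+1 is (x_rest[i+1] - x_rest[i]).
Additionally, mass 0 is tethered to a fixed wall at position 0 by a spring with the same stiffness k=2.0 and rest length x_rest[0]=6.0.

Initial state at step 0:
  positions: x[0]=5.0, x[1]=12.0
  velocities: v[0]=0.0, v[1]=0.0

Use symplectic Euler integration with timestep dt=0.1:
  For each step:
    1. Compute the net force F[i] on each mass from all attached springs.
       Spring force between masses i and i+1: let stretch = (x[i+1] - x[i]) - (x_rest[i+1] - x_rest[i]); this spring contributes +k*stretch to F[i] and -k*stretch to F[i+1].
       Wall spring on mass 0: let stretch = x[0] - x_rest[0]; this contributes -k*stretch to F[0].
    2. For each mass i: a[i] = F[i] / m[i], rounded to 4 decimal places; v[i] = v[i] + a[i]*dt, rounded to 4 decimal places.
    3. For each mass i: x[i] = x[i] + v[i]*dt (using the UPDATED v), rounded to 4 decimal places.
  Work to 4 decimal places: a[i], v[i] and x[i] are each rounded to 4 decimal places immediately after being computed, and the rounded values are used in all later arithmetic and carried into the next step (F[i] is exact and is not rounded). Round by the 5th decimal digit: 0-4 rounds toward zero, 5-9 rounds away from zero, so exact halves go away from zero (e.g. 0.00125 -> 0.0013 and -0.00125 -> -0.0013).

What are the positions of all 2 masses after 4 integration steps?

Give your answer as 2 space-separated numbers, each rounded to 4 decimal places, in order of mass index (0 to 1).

Step 0: x=[5.0000 12.0000] v=[0.0000 0.0000]
Step 1: x=[5.0400 11.9800] v=[0.4000 -0.2000]
Step 2: x=[5.1180 11.9412] v=[0.7800 -0.3880]
Step 3: x=[5.2301 11.8859] v=[1.1210 -0.5526]
Step 4: x=[5.3707 11.8175] v=[1.4061 -0.6838]

Answer: 5.3707 11.8175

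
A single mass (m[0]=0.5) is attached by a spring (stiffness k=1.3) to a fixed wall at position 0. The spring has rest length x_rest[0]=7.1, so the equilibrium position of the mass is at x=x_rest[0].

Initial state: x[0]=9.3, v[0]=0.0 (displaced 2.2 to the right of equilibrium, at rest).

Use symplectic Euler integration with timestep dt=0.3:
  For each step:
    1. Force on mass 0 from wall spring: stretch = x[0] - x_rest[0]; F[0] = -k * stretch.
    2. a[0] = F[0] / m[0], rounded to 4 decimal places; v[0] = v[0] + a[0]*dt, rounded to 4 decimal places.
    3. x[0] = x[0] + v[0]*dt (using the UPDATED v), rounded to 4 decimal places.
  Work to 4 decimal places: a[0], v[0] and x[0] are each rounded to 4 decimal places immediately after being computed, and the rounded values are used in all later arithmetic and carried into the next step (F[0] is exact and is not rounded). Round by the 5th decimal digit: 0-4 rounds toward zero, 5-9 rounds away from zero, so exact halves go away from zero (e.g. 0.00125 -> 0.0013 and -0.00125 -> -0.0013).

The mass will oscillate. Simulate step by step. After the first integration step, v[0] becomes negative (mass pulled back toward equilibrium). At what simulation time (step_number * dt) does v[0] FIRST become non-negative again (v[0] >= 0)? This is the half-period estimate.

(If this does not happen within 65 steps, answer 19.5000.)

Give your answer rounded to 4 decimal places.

Answer: 2.1000

Derivation:
Step 0: x=[9.3000] v=[0.0000]
Step 1: x=[8.7852] v=[-1.7160]
Step 2: x=[7.8761] v=[-3.0305]
Step 3: x=[6.7853] v=[-3.6359]
Step 4: x=[5.7682] v=[-3.3904]
Step 5: x=[5.0627] v=[-2.3516]
Step 6: x=[4.8340] v=[-0.7625]
Step 7: x=[5.1355] v=[1.0050]
First v>=0 after going negative at step 7, time=2.1000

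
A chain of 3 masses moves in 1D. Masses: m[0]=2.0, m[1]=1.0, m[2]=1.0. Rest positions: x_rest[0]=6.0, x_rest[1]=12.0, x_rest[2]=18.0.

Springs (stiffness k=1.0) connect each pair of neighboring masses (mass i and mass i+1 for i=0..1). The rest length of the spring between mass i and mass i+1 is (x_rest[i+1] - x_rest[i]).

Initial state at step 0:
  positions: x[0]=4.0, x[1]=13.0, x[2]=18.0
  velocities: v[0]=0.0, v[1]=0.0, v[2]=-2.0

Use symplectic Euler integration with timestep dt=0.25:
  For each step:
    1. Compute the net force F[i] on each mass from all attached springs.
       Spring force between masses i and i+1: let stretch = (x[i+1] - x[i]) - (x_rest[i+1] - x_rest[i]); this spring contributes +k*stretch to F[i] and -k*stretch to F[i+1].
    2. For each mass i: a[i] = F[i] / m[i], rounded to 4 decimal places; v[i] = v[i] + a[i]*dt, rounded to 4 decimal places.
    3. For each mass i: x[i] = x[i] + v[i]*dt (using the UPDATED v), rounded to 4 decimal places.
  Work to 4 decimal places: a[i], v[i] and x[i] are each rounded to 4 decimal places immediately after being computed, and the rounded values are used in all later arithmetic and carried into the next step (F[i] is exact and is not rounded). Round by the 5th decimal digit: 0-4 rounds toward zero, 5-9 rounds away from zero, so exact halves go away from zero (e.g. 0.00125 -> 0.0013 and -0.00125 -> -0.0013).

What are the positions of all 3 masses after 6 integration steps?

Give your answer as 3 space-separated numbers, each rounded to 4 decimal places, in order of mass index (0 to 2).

Step 0: x=[4.0000 13.0000 18.0000] v=[0.0000 0.0000 -2.0000]
Step 1: x=[4.0938 12.7500 17.5625] v=[0.3750 -1.0000 -1.7500]
Step 2: x=[4.2706 12.2598 17.1992] v=[0.7070 -1.9609 -1.4531]
Step 3: x=[4.5095 11.5790 16.9022] v=[0.9557 -2.7234 -1.1880]
Step 4: x=[4.7819 10.7890 16.6475] v=[1.0894 -3.1600 -1.0188]
Step 5: x=[5.0545 9.9897 16.4017] v=[1.0903 -3.1972 -0.9834]
Step 6: x=[5.2938 9.2827 16.1301] v=[0.9572 -2.8280 -1.0864]

Answer: 5.2938 9.2827 16.1301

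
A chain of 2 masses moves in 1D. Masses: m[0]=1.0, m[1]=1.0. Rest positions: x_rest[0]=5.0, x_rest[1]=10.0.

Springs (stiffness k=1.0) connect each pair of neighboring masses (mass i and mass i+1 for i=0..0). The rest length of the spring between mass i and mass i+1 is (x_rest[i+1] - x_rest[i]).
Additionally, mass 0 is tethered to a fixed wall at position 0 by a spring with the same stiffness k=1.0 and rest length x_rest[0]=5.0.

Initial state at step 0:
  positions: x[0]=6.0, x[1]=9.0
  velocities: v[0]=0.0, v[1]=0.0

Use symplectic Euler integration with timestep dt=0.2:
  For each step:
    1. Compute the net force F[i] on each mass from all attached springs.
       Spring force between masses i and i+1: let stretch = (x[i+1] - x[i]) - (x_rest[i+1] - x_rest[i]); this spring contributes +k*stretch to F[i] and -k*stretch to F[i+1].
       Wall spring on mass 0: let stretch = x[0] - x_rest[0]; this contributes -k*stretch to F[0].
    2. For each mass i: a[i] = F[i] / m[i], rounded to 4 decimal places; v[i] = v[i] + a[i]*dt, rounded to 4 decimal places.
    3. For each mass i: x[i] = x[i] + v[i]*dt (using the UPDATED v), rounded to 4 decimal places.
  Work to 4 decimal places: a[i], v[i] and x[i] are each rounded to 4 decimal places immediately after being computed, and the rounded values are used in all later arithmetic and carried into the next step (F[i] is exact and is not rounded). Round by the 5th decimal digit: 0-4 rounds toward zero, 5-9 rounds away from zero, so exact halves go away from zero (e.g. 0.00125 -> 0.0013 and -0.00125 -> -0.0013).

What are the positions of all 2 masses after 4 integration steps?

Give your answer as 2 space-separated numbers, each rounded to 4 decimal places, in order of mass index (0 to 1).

Answer: 4.9828 9.6857

Derivation:
Step 0: x=[6.0000 9.0000] v=[0.0000 0.0000]
Step 1: x=[5.8800 9.0800] v=[-0.6000 0.4000]
Step 2: x=[5.6528 9.2320] v=[-1.1360 0.7600]
Step 3: x=[5.3427 9.4408] v=[-1.5507 1.0442]
Step 4: x=[4.9828 9.6857] v=[-1.7996 1.2246]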